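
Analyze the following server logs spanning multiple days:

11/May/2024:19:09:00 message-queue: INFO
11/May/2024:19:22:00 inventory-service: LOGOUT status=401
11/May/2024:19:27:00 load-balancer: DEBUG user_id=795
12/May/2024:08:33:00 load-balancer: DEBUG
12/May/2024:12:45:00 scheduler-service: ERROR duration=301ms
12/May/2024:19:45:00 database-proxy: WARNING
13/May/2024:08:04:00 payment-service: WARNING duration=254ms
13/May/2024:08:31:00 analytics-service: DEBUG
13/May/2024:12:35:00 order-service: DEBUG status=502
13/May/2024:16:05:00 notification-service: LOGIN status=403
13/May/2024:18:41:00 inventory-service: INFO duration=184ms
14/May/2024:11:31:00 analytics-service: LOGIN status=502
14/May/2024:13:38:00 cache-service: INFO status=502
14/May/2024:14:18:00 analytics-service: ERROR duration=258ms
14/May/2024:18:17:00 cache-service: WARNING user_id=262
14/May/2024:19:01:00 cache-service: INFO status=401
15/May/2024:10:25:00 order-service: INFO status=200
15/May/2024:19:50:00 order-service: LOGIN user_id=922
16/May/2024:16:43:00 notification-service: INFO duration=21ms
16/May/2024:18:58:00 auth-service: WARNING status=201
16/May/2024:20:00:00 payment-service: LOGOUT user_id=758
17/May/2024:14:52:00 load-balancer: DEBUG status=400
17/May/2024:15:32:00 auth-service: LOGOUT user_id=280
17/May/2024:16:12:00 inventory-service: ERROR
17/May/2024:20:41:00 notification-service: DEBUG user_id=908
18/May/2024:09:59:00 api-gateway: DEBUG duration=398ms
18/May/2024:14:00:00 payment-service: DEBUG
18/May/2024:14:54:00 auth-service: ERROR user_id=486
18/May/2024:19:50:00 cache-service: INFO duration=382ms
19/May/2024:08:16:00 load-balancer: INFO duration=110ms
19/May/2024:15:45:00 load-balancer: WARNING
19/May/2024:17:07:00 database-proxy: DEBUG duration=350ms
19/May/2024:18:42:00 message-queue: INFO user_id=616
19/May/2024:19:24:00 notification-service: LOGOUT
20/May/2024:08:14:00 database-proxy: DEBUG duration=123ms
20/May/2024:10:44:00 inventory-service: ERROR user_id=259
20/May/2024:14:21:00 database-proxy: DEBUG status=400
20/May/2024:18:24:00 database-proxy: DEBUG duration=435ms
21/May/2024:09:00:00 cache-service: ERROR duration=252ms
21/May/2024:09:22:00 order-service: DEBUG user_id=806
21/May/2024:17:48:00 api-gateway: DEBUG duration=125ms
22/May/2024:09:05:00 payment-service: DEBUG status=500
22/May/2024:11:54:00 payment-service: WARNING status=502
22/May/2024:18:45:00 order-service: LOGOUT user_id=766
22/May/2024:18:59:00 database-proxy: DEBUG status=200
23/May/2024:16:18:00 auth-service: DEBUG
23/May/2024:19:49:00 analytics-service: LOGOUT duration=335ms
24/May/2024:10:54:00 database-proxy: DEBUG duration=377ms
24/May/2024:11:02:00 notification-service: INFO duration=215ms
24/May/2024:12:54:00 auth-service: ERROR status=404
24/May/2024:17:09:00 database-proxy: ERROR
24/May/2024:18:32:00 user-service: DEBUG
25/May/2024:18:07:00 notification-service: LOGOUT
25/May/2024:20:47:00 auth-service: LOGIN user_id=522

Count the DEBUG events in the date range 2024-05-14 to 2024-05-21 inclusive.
10

To filter by date range:

1. Date range: 2024-05-14 through 2024-05-21, both dates inclusive
2. Filter for DEBUG events whose date falls in this range
3. Count matching events: 10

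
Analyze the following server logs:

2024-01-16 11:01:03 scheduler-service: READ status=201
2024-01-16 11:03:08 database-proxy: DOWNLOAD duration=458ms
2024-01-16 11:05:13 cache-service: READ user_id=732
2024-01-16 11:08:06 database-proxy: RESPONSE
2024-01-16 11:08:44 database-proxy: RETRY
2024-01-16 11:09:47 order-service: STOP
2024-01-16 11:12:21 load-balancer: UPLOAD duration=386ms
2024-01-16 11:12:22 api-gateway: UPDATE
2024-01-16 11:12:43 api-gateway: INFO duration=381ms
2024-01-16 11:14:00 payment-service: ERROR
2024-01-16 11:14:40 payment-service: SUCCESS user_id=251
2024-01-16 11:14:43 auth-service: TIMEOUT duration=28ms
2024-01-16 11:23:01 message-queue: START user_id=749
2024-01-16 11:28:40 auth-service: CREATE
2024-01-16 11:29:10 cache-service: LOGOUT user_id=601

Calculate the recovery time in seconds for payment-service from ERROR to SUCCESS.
40

To calculate recovery time:

1. Find ERROR event for payment-service: 2024-01-16 11:14:00
2. Find next SUCCESS event for payment-service: 2024-01-16 11:14:40
3. Recovery time: 2024-01-16 11:14:40 - 2024-01-16 11:14:00 = 40 seconds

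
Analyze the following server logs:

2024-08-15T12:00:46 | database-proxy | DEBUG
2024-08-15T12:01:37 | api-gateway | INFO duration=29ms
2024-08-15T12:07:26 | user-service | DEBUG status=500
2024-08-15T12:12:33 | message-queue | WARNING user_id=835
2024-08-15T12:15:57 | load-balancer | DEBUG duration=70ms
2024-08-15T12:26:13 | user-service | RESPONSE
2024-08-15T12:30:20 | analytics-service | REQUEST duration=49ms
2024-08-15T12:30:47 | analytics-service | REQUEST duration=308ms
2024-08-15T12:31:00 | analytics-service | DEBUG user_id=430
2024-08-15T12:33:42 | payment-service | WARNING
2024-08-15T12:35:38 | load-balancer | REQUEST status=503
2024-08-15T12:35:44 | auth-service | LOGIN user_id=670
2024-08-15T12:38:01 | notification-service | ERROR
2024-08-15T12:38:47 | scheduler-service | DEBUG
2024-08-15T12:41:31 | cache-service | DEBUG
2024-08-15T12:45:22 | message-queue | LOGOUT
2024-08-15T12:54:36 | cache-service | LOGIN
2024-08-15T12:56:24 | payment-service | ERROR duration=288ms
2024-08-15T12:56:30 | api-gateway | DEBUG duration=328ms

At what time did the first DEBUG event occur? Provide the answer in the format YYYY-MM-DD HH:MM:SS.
2024-08-15 12:00:46

To find the first event:

1. Filter for all DEBUG events
2. Sort by timestamp
3. Select the first one
4. Timestamp: 2024-08-15 12:00:46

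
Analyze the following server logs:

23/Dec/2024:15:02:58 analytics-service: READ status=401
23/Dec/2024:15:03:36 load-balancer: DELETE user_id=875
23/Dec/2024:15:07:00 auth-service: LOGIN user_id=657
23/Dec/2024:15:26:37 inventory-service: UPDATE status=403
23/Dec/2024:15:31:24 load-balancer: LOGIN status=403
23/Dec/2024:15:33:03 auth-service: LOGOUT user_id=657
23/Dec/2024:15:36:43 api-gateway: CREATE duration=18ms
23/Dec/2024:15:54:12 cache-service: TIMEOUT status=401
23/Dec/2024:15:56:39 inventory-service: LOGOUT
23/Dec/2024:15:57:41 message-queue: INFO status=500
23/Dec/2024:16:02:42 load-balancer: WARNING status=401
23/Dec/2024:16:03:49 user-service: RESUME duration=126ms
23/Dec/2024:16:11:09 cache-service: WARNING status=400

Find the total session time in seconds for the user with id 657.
1563

To calculate session duration:

1. Find LOGIN event for user_id=657: 23/Dec/2024:15:07:00
2. Find LOGOUT event for user_id=657: 23/Dec/2024:15:33:03
3. Session duration: 23/Dec/2024:15:33:03 - 23/Dec/2024:15:07:00 = 1563 seconds (26 minutes)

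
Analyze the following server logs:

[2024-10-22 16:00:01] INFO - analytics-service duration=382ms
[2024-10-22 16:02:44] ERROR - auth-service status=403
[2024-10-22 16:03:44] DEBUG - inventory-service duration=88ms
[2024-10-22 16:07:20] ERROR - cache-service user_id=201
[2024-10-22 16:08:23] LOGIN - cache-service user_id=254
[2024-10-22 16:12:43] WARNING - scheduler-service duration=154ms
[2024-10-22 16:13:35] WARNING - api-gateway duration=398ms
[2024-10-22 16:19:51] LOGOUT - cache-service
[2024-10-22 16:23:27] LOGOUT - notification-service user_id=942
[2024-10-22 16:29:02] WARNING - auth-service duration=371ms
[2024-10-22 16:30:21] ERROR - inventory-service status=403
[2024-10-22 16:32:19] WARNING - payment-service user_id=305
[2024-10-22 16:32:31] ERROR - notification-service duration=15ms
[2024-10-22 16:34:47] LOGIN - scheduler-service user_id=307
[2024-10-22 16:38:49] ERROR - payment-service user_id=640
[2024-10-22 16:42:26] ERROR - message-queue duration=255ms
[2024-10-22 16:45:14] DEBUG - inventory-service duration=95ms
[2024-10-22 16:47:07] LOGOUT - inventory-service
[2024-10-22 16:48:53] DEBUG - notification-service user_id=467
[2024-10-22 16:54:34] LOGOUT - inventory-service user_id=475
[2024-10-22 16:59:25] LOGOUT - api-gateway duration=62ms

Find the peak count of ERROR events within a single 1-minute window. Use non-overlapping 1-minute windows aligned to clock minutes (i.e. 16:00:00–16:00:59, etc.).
1

To find the burst window:

1. Divide the log period into non-overlapping 1-minute windows starting at 16:00
2. Count ERROR events in each window
3. Find the window with maximum count
4. Maximum events in a window: 1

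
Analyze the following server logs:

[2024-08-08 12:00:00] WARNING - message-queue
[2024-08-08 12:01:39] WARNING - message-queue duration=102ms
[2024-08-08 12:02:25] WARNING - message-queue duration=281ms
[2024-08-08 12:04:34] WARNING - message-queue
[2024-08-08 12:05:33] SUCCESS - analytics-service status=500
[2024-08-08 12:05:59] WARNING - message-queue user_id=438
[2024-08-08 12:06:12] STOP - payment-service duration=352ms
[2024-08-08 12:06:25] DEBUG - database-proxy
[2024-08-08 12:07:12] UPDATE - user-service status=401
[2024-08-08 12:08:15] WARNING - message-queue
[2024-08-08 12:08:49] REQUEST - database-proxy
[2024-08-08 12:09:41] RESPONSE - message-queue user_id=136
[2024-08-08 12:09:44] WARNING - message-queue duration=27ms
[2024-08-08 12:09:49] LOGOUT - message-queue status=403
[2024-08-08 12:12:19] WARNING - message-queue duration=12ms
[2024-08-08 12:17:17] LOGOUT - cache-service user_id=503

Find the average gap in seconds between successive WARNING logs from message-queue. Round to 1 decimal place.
105.6

To calculate average interval:

1. Find all WARNING events for message-queue in order
2. Calculate time gaps between consecutive events
3. Compute mean of gaps: 739 / 7 = 105.6 seconds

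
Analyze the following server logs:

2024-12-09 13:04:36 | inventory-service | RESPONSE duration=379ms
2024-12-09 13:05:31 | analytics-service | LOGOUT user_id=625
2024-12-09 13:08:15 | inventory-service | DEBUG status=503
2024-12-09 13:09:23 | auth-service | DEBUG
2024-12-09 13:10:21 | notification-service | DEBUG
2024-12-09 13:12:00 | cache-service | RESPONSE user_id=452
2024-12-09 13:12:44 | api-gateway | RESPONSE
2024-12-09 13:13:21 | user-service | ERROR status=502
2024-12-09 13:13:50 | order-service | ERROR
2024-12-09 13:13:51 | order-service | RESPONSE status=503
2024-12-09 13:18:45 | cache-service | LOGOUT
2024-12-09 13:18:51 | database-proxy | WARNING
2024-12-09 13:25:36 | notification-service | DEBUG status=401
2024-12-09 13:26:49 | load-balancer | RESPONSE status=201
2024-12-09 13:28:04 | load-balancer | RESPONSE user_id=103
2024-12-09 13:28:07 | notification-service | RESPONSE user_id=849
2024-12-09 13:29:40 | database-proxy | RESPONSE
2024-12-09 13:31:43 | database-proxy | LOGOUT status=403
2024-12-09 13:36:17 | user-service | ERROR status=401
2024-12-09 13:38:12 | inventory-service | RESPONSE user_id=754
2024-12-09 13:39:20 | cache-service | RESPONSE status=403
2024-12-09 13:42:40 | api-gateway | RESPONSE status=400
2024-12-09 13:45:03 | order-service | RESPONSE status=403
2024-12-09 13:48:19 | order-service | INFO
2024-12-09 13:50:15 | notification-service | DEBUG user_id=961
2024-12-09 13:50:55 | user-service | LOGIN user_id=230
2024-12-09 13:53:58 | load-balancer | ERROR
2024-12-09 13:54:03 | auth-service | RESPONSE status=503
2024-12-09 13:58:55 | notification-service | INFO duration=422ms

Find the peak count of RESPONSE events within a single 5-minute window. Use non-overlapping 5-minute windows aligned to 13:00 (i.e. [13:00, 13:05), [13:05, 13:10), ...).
4

To find the burst window:

1. Divide the log period into non-overlapping 5-minute windows starting at 13:00
2. Count RESPONSE events in each window
3. Find the window with maximum count
4. Maximum events in a window: 4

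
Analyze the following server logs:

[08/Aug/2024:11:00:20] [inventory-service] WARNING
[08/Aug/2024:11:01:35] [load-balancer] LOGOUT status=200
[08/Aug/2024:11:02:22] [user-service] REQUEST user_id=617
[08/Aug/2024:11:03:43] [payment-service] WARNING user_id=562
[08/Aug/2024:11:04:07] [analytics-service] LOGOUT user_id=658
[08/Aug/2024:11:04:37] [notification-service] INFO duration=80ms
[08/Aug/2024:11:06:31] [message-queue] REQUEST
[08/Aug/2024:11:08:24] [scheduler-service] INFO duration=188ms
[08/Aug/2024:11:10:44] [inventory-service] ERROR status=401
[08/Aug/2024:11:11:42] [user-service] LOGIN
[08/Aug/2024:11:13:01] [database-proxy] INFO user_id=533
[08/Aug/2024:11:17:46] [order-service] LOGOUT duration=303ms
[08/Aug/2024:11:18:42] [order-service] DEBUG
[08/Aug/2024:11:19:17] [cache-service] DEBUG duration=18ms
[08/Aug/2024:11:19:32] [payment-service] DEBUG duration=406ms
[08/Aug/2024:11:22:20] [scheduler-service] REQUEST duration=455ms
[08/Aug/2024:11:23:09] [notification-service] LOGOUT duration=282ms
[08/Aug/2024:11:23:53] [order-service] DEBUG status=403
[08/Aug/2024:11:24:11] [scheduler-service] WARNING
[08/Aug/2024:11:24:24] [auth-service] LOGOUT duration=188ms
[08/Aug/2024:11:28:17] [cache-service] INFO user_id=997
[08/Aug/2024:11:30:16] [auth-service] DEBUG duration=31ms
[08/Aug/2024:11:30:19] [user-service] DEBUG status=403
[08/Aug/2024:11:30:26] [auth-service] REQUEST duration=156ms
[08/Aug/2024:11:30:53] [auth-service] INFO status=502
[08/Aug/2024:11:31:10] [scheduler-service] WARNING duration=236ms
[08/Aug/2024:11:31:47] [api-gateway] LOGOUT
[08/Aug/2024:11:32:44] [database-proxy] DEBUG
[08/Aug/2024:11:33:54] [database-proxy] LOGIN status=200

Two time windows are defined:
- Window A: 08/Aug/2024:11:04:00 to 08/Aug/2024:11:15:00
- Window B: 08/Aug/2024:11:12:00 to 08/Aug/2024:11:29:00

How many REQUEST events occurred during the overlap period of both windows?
0

To find overlap events:

1. Window A: 08/Aug/2024:11:04:00 to 08/Aug/2024:11:15:00
2. Window B: 08/Aug/2024:11:12:00 to 08/Aug/2024:11:29:00
3. Overlap period: 08/Aug/2024:11:12:00 to 08/Aug/2024:11:15:00
4. Count REQUEST events in overlap: 0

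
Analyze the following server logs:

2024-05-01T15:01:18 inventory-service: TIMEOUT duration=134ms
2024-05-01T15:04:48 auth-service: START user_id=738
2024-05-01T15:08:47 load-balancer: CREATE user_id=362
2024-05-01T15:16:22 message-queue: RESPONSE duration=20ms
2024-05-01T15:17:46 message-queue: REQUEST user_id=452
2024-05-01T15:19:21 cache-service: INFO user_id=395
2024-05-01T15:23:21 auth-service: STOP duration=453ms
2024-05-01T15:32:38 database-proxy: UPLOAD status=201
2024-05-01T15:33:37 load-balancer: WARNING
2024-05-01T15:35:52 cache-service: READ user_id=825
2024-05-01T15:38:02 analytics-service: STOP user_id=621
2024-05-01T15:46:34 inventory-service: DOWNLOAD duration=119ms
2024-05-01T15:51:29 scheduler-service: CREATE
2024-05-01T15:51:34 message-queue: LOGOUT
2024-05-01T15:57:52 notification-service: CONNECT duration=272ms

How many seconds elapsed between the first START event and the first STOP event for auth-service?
1113

To find the time between events:

1. Locate the first START event for auth-service: 2024-05-01T15:04:48
2. Locate the first STOP event for auth-service: 2024-05-01T15:23:21
3. Calculate the difference: 2024-05-01T15:23:21 - 2024-05-01T15:04:48 = 1113 seconds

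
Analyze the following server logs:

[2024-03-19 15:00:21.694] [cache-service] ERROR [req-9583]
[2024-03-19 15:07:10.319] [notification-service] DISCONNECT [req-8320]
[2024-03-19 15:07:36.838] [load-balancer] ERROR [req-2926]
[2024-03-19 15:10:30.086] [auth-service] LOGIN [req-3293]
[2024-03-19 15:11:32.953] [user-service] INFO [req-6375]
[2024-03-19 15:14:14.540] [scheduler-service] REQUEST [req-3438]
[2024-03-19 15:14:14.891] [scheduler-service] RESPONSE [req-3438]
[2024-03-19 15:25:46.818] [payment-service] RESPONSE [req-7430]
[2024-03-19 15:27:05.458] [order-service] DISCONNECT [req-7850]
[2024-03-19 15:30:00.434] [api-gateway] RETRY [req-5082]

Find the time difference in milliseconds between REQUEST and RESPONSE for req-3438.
351

To calculate latency:

1. Find REQUEST with id req-3438: 2024-03-19 15:14:14.540
2. Find RESPONSE with id req-3438: 2024-03-19 15:14:14.891
3. Latency: 2024-03-19 15:14:14.891 - 2024-03-19 15:14:14.540 = 351ms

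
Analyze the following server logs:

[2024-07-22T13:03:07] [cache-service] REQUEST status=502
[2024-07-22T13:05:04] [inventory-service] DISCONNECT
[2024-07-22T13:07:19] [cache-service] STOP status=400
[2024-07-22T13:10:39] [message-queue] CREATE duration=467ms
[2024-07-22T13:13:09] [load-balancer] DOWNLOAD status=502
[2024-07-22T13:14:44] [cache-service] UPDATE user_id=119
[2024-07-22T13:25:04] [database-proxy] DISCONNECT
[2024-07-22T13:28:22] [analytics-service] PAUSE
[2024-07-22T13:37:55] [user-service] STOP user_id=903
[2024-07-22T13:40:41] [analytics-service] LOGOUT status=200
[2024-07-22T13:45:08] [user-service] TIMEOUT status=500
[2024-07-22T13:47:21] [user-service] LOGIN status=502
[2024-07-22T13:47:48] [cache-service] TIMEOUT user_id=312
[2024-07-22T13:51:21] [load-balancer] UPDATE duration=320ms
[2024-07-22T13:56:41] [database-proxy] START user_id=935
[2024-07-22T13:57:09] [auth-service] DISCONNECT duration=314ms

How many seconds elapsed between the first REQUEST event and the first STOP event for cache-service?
252

To find the time between events:

1. Locate the first REQUEST event for cache-service: 2024-07-22T13:03:07
2. Locate the first STOP event for cache-service: 2024-07-22T13:07:19
3. Calculate the difference: 2024-07-22T13:07:19 - 2024-07-22T13:03:07 = 252 seconds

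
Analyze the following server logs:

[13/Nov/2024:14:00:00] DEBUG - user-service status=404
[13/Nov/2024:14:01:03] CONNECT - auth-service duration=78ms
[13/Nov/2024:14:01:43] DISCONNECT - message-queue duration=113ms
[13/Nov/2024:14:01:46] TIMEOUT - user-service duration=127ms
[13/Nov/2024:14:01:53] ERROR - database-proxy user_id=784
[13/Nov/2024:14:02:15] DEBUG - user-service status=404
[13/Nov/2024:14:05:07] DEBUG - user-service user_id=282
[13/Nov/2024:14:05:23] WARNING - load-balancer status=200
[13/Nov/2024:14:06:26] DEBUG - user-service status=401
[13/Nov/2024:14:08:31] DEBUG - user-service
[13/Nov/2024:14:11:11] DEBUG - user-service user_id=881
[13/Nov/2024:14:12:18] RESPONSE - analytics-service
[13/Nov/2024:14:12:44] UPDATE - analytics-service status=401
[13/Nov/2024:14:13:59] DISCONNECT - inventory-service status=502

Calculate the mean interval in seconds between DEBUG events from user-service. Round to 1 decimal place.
134.2

To calculate average interval:

1. Find all DEBUG events for user-service in order
2. Calculate time gaps between consecutive events
3. Compute mean of gaps: 671 / 5 = 134.2 seconds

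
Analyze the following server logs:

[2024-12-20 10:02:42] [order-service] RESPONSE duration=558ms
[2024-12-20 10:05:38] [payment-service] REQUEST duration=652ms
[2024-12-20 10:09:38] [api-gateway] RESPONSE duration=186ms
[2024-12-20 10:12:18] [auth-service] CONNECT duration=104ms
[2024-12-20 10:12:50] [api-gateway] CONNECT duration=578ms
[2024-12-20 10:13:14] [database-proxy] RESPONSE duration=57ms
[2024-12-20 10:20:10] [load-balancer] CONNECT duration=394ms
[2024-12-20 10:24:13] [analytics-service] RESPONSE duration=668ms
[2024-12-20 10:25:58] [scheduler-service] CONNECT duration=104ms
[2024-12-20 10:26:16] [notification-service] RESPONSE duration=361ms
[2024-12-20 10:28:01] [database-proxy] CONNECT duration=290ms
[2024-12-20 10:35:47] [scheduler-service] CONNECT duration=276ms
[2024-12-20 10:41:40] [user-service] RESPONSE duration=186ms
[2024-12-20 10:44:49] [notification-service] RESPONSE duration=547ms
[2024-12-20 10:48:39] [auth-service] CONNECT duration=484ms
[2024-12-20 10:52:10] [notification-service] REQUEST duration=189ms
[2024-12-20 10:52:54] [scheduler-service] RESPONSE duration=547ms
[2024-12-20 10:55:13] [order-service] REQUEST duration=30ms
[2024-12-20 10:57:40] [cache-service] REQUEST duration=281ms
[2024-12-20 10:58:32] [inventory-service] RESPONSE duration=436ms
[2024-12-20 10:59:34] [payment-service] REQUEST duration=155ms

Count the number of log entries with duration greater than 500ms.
6

To count timeouts:

1. Threshold: 500ms
2. Extract duration from each log entry
3. Count entries where duration > 500
4. Timeout count: 6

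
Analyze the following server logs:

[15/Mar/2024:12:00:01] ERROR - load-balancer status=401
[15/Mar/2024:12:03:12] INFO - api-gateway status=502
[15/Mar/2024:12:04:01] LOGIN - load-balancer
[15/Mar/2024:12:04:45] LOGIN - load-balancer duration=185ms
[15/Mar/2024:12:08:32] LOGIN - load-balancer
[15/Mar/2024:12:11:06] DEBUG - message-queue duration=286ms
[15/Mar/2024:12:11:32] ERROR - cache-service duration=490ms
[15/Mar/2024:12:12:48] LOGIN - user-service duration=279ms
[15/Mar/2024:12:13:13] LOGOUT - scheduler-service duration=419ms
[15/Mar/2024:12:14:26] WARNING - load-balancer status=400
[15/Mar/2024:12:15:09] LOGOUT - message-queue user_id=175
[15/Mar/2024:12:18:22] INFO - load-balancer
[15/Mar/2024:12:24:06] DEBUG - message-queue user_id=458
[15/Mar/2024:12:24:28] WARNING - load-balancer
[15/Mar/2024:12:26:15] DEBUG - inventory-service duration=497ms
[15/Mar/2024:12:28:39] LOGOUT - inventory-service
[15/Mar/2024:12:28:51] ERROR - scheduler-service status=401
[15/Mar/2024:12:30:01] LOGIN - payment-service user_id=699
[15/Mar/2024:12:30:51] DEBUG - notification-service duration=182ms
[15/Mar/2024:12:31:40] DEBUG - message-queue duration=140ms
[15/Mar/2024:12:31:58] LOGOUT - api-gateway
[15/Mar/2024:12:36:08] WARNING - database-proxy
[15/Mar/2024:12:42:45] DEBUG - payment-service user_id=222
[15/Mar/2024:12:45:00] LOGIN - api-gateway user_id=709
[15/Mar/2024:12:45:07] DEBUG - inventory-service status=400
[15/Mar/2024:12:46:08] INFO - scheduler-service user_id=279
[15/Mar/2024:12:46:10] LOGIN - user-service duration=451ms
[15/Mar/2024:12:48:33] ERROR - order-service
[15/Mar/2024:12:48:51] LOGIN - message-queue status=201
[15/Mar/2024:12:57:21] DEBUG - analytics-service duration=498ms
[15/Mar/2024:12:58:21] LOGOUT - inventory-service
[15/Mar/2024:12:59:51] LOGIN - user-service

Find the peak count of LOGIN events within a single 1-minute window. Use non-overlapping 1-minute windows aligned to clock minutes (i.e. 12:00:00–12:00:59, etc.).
2

To find the burst window:

1. Divide the log period into non-overlapping 1-minute windows starting at 12:00
2. Count LOGIN events in each window
3. Find the window with maximum count
4. Maximum events in a window: 2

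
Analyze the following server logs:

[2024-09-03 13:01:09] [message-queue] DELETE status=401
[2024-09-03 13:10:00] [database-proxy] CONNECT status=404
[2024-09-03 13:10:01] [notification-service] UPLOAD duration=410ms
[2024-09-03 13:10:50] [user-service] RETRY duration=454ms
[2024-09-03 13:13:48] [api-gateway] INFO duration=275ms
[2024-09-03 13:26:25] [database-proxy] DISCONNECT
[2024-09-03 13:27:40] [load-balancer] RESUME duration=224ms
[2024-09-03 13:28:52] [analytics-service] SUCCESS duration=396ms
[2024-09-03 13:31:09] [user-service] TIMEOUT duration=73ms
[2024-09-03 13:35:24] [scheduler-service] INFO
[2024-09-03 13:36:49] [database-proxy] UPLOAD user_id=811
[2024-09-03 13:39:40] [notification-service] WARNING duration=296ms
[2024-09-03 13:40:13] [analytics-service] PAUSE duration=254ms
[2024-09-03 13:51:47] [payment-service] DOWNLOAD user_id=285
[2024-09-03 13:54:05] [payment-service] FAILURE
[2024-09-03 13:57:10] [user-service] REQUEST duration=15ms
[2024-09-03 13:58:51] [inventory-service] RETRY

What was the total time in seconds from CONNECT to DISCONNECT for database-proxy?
985

To calculate state duration:

1. Find CONNECT event for database-proxy: 2024-09-03 13:10:00
2. Find DISCONNECT event for database-proxy: 2024-09-03 13:26:25
3. Calculate duration: 2024-09-03 13:26:25 - 2024-09-03 13:10:00 = 985 seconds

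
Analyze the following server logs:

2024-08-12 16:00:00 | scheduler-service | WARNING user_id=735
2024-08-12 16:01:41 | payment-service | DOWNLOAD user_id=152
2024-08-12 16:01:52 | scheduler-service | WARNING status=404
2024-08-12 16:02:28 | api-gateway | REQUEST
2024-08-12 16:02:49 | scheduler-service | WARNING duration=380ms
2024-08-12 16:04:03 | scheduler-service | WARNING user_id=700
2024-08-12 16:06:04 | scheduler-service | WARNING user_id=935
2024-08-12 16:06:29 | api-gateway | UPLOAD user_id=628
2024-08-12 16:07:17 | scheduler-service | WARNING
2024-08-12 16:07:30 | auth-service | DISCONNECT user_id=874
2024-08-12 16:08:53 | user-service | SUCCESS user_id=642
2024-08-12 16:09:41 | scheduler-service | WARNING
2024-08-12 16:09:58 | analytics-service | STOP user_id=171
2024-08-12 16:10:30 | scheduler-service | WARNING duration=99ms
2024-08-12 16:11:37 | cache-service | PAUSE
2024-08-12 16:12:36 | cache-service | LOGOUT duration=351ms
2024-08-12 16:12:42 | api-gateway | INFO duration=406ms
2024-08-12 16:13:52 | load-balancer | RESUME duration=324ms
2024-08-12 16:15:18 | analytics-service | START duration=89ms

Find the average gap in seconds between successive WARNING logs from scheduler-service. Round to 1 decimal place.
90.0

To calculate average interval:

1. Find all WARNING events for scheduler-service in order
2. Calculate time gaps between consecutive events
3. Compute mean of gaps: 630 / 7 = 90.0 seconds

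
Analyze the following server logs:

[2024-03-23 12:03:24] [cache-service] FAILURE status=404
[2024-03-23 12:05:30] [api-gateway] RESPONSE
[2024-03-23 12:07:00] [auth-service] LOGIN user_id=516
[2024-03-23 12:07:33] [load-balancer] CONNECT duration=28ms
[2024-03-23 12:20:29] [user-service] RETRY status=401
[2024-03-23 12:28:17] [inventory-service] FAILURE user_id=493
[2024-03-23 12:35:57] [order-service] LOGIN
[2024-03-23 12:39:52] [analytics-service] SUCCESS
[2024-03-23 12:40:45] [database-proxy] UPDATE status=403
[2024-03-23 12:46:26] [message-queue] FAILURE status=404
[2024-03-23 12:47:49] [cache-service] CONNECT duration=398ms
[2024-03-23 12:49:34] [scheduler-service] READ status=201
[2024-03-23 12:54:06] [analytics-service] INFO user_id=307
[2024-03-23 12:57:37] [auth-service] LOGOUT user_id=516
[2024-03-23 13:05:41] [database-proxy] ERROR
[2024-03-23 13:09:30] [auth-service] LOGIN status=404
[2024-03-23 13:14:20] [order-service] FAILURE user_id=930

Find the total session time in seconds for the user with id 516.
3037

To calculate session duration:

1. Find LOGIN event for user_id=516: 2024-03-23 12:07:00
2. Find LOGOUT event for user_id=516: 2024-03-23 12:57:37
3. Session duration: 2024-03-23 12:57:37 - 2024-03-23 12:07:00 = 3037 seconds (50 minutes)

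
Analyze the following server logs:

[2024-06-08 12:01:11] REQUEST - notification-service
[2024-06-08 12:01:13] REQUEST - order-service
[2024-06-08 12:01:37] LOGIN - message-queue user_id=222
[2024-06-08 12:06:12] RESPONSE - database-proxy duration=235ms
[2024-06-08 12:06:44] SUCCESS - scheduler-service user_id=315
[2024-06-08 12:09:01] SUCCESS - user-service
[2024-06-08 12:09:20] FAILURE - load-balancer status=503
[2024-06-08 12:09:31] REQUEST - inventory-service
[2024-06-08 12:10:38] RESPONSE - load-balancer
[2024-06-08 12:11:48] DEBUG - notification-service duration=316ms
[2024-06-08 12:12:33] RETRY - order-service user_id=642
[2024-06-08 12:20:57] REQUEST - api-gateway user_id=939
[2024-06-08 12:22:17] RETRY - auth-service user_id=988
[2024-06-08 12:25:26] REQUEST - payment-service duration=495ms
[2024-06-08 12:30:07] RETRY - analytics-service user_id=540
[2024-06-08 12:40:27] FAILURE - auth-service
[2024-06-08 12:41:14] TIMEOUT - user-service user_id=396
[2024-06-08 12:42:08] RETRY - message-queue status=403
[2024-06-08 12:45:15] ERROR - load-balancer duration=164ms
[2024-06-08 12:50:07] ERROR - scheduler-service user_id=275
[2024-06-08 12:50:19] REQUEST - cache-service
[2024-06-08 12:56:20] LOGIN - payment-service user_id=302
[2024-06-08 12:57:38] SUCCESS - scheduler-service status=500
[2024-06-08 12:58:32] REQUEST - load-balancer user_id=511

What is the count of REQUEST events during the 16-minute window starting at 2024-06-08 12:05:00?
2

To count events in the time window:

1. Window boundaries: 2024-06-08 12:05:00 to 2024-06-08 12:21:00
2. Filter for REQUEST events within this window
3. Count matching events: 2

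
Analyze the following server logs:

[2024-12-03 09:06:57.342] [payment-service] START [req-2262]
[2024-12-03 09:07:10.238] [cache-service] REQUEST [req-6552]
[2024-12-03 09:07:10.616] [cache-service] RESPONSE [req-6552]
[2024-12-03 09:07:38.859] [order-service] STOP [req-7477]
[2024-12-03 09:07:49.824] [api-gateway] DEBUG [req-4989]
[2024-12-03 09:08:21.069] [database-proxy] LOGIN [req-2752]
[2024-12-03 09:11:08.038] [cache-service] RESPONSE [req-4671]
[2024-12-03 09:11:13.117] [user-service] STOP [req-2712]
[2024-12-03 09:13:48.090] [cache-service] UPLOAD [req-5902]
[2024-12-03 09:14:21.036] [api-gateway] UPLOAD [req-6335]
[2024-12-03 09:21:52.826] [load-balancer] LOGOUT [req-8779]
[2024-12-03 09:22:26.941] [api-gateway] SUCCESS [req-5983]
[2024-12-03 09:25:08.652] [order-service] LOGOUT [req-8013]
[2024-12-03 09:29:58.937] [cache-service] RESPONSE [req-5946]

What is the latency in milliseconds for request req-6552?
378

To calculate latency:

1. Find REQUEST with id req-6552: 2024-12-03 09:07:10.238
2. Find RESPONSE with id req-6552: 2024-12-03 09:07:10.616
3. Latency: 2024-12-03 09:07:10.616 - 2024-12-03 09:07:10.238 = 378ms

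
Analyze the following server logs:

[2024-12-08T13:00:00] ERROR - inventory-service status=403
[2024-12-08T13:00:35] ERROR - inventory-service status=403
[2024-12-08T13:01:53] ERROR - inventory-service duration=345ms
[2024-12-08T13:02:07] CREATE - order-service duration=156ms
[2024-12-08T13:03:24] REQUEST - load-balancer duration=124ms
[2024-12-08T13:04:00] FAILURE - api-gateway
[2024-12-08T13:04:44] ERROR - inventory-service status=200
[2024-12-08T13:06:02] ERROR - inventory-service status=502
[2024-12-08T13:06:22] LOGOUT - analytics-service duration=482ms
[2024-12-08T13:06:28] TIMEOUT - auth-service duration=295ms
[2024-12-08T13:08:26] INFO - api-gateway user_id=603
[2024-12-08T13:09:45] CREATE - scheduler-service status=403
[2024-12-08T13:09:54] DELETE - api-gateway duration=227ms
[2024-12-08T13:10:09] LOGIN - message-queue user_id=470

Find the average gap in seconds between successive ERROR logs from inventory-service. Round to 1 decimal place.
90.5

To calculate average interval:

1. Find all ERROR events for inventory-service in order
2. Calculate time gaps between consecutive events
3. Compute mean of gaps: 362 / 4 = 90.5 seconds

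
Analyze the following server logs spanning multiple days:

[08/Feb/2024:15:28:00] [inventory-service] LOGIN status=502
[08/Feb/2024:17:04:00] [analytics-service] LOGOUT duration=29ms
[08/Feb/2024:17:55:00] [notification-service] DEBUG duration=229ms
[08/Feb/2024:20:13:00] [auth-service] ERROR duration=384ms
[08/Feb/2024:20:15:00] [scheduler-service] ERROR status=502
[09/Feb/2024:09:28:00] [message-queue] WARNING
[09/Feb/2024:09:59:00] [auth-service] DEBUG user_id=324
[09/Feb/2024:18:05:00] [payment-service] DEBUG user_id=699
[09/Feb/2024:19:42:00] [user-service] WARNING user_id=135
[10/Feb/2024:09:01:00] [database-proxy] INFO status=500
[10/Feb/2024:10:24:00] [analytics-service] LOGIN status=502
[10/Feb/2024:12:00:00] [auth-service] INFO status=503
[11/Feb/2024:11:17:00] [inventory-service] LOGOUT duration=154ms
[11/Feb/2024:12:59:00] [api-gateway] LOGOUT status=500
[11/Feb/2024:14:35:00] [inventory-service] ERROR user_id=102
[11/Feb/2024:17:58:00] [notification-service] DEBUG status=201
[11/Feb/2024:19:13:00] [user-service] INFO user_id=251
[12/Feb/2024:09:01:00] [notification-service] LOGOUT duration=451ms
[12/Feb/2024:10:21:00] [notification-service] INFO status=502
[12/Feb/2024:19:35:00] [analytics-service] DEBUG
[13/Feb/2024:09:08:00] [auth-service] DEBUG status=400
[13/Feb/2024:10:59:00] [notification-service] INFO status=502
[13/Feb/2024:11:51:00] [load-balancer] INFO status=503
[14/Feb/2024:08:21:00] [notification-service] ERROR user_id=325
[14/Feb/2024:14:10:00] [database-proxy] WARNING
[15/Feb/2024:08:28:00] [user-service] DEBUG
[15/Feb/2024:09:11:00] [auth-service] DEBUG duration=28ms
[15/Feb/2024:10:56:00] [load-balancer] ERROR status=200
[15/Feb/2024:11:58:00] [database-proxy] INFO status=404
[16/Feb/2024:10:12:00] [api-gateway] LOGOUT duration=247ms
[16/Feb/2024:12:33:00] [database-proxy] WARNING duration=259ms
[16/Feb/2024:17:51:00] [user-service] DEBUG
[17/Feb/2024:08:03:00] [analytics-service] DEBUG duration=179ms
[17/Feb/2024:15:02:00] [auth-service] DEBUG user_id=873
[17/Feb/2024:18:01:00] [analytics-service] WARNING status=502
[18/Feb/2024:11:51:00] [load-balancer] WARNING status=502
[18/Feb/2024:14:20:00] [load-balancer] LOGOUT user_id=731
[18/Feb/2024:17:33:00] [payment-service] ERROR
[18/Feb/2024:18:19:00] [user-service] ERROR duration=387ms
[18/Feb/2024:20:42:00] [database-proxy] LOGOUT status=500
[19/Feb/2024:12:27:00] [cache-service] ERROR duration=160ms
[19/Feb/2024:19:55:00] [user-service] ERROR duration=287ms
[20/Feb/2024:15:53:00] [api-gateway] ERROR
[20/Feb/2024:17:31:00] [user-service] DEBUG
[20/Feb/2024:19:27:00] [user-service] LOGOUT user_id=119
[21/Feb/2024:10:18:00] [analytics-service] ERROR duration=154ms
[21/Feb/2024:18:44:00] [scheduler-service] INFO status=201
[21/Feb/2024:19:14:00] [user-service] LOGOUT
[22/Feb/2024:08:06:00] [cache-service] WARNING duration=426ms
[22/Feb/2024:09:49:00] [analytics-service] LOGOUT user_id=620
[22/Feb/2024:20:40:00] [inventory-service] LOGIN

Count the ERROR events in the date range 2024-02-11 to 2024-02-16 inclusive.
3

To filter by date range:

1. Date range: 2024-02-11 through 2024-02-16, both dates inclusive
2. Filter for ERROR events whose date falls in this range
3. Count matching events: 3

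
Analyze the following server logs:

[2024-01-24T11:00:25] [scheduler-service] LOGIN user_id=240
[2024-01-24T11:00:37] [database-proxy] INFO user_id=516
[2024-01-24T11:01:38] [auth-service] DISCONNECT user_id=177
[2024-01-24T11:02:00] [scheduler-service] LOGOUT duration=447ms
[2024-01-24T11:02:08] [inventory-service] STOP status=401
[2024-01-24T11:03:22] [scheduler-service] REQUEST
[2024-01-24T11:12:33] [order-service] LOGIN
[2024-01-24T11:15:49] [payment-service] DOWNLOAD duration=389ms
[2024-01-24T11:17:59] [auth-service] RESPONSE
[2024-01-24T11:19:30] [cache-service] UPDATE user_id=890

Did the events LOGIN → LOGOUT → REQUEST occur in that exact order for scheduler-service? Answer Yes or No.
Yes

To verify sequence order:

1. Find all events in sequence LOGIN → LOGOUT → REQUEST for scheduler-service
2. Extract their timestamps
3. Check if timestamps are in ascending order
4. Result: Yes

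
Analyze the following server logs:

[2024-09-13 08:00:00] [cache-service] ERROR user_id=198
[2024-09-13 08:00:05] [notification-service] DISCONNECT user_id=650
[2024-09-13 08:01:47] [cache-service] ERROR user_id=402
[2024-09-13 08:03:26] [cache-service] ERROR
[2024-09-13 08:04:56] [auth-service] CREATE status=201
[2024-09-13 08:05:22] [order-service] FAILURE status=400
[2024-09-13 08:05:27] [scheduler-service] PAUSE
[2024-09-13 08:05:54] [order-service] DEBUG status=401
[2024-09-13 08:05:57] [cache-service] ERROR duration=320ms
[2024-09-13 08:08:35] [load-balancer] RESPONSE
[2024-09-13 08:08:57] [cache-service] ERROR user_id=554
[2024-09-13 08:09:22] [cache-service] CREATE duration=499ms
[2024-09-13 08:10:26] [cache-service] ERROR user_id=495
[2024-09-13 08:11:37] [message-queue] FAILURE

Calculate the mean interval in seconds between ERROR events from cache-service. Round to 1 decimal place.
125.2

To calculate average interval:

1. Find all ERROR events for cache-service in order
2. Calculate time gaps between consecutive events
3. Compute mean of gaps: 626 / 5 = 125.2 seconds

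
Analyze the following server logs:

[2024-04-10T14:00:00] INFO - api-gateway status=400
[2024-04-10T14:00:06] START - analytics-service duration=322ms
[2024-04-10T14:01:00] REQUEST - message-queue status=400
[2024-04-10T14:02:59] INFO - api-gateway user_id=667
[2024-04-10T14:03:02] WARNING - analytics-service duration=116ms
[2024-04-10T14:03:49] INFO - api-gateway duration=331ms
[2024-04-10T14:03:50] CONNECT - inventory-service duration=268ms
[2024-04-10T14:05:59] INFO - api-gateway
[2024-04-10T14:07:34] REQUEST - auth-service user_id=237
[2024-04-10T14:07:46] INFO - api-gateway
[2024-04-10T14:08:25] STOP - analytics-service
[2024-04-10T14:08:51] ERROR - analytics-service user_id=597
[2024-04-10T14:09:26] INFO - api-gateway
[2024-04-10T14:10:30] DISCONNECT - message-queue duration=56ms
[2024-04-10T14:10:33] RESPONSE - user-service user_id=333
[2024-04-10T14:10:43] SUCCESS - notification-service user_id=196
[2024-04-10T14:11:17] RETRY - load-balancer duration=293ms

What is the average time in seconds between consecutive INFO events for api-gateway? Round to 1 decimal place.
113.2

To calculate average interval:

1. Find all INFO events for api-gateway in order
2. Calculate time gaps between consecutive events
3. Compute mean of gaps: 566 / 5 = 113.2 seconds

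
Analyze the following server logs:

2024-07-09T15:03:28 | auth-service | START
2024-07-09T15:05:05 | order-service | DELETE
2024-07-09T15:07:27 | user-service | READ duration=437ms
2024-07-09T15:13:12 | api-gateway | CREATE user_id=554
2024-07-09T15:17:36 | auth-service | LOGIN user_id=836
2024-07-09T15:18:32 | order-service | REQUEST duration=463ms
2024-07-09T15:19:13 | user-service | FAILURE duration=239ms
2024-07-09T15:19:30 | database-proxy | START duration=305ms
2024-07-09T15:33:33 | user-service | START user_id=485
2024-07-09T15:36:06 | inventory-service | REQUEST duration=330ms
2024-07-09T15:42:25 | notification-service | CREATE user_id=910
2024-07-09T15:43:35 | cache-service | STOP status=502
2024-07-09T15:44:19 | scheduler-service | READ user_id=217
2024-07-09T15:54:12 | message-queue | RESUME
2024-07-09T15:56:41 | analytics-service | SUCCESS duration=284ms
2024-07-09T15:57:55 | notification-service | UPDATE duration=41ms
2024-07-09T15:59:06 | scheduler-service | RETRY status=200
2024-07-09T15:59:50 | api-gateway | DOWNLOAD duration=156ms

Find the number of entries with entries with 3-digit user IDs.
5

To find matching entries:

1. Pattern to match: entries with 3-digit user IDs
2. Scan each log entry for the pattern
3. Count matches: 5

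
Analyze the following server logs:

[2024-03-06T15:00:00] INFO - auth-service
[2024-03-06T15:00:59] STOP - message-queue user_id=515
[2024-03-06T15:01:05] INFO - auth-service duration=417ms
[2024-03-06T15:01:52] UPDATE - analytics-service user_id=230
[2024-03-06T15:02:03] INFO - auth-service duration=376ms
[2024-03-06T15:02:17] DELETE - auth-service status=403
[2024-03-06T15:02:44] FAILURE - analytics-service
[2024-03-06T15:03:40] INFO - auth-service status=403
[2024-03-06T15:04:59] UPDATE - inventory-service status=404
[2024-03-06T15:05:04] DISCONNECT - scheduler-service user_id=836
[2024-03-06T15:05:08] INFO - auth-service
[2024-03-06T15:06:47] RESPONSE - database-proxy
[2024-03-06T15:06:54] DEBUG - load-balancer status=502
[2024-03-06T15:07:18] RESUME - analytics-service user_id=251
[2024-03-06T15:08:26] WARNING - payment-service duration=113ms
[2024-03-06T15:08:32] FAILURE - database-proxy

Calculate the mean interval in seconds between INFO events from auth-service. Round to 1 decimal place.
77.0

To calculate average interval:

1. Find all INFO events for auth-service in order
2. Calculate time gaps between consecutive events
3. Compute mean of gaps: 308 / 4 = 77.0 seconds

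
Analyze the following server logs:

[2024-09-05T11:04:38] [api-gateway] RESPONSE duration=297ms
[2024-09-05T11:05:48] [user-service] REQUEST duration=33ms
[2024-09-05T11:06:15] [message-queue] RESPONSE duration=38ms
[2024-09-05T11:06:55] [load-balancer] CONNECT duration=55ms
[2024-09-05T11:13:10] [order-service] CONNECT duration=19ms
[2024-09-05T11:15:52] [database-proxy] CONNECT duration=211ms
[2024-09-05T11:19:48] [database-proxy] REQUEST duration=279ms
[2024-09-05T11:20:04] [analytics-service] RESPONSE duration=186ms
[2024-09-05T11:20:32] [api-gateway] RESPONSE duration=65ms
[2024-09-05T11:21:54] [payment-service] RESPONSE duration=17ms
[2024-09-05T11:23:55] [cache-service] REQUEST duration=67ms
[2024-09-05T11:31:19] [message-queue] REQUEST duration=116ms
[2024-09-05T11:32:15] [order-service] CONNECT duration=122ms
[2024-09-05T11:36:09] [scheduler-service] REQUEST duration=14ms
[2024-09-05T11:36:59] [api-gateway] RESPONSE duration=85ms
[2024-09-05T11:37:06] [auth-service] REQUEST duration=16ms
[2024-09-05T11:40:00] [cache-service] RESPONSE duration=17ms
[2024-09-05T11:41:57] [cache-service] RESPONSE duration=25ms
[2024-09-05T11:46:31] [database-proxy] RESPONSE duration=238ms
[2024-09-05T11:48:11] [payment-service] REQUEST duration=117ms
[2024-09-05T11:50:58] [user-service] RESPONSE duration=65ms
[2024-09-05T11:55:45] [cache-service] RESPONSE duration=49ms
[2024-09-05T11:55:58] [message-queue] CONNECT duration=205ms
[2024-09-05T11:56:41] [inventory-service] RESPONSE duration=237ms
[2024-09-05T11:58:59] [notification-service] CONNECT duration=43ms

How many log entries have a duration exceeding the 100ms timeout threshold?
10

To count timeouts:

1. Threshold: 100ms
2. Extract duration from each log entry
3. Count entries where duration > 100
4. Timeout count: 10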